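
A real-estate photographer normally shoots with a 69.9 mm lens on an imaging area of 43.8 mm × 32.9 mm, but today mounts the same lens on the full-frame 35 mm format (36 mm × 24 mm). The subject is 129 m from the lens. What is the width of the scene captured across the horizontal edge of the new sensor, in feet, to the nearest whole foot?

The focal length stays 69.9 mm; the relevant sensor dimension is now w = 36 mm. Object distance dₒ = 129 m = 129000 mm.
Thin-lens field width W = w·(dₒ − f)/f = 36 × (129000 − 69.9)/69.9 ≈ 66401.768 mm = 66401.768/304.8 ft = 217.854 ft.

218 ft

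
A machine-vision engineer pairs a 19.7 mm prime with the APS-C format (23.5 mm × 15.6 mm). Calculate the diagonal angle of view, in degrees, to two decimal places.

Sensor diagonal = √(23.5² + 15.6²) = √795.6100 ≈ 28.2066 mm.
Angle of view α = 2·arctan(d/2f) with d = 28.2066 mm and f = 19.7 mm.
d/2f = 0.71590; arctan(0.71590) ≈ 35.5990°, so α ≈ 71.1979°.

71.20°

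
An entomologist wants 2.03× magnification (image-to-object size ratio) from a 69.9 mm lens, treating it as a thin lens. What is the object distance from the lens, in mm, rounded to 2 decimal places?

104.33 mm

With m = dᵢ/dₒ and 1/f = 1/dₒ + 1/dᵢ, substituting dᵢ = m·dₒ gives 1/f = (1 + 1/m)/dₒ, hence dₒ = f·(1 + 1/m).
dₒ = 69.9 × (1 + 1/2.03) = 69.9 × 1.49261 ≈ 104.333 mm.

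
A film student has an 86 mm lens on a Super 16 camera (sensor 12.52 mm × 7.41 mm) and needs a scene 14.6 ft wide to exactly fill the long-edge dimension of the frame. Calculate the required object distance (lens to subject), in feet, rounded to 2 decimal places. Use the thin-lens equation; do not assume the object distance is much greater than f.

W: 14.6 ft × 304.8 mm/ft = 4450.08 mm.
Magnification m = w/W = dᵢ/dₒ; combined with 1/f = 1/dₒ + 1/dᵢ this gives dₒ = f·(1 + W/w).
dₒ = 86 mm × (1 + 4450.08/12.52) = 86 × 356.4377 ≈ 30653.641 mm = 30653.641/304.8 ft = 100.57 ft.

100.57 ft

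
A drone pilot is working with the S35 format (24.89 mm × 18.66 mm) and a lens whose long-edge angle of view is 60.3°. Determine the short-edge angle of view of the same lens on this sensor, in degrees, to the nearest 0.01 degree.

From the long-edge AOV: f = 24.89 / (2·tan(30.15°)) = 24.89 / 1.16169 ≈ 21.4256 mm.
Short-edge AOV = 2·arctan(18.66 / (2 × 21.4256)) = 2·arctan(0.43546) ≈ 47.0624°.

47.06°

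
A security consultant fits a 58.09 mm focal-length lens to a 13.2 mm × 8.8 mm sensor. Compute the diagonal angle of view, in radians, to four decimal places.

Sensor diagonal = √(13.2² + 8.8²) = √251.6800 ≈ 15.8644 mm.
Angle of view α = 2·arctan(d/2f) with d = 15.8644 mm and f = 58.09 mm.
d/2f = 0.13655; arctan(0.13655) ≈ 0.1357 rad, so α ≈ 0.2714 rad.

0.2714 rad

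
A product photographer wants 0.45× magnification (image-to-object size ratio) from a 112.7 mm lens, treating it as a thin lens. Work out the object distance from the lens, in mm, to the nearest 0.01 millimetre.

With m = dᵢ/dₒ and 1/f = 1/dₒ + 1/dᵢ, substituting dᵢ = m·dₒ gives 1/f = (1 + 1/m)/dₒ, hence dₒ = f·(1 + 1/m).
dₒ = 112.7 × (1 + 1/0.45) = 112.7 × 3.22222 ≈ 363.144 mm.

363.14 mm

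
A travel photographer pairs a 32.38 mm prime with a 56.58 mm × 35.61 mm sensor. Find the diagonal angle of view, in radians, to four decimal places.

Sensor diagonal = √(56.58² + 35.61²) = √4469.3685 ≈ 66.8533 mm.
Angle of view α = 2·arctan(d/2f) with d = 66.8533 mm and f = 32.38 mm.
d/2f = 1.03232; arctan(1.03232) ≈ 0.8013 rad, so α ≈ 1.6026 rad.

1.6026 rad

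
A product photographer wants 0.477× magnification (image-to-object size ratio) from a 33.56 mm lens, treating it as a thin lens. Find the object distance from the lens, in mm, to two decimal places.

With m = dᵢ/dₒ and 1/f = 1/dₒ + 1/dᵢ, substituting dᵢ = m·dₒ gives 1/f = (1 + 1/m)/dₒ, hence dₒ = f·(1 + 1/m).
dₒ = 33.56 × (1 + 1/0.477) = 33.56 × 3.09644 ≈ 103.916 mm.

103.92 mm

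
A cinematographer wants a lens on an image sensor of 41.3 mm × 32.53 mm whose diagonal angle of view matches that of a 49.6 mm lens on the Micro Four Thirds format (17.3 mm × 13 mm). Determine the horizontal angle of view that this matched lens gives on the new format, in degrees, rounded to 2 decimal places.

19.45°

Sensor diagonal = √(17.3² + 13²) = √468.2900 ≈ 21.6400 mm.
Sensor diagonal = √(41.3² + 32.53²) = √2763.8909 ≈ 52.5727 mm.
Equal diagonal AOV ⇒ f₂ = f₁ · 52.5727/21.6400 = 49.6 × 2.42942 ≈ 120.4993 mm.
Horizontal AOV on the new format = 2·arctan(41.3 / (2 × 120.4993)) = 2·arctan(0.17137) ≈ 19.4487°.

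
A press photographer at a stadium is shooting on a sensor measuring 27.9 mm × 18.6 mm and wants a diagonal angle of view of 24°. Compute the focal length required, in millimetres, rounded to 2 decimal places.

78.88 mm

Sensor diagonal = √(27.9² + 18.6²) = √1124.3700 ≈ 33.5316 mm.
From α = 2·arctan(d/2f) we get f = d / (2·tan(α/2)).
With d = 33.5316 mm and α/2 = 12°, tan(α/2) ≈ 0.21256, so f ≈ 33.5316 / 0.42511 ≈ 78.8770 mm.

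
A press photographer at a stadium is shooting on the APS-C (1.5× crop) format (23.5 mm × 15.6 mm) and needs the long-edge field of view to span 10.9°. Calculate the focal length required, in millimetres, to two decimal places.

From α = 2·arctan(w/2f) we get f = w / (2·tan(α/2)).
With w = 23.5 mm and α/2 = 5.45°, tan(α/2) ≈ 0.09541, so f ≈ 23.5 / 0.19082 ≈ 123.1548 mm.

123.15 mm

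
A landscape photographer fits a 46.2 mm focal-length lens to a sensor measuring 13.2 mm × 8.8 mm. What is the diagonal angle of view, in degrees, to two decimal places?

Sensor diagonal = √(13.2² + 8.8²) = √251.6800 ≈ 15.8644 mm.
Angle of view α = 2·arctan(d/2f) with d = 15.8644 mm and f = 46.2 mm.
d/2f = 0.17169; arctan(0.17169) ≈ 9.7423°, so α ≈ 19.4846°.

19.48°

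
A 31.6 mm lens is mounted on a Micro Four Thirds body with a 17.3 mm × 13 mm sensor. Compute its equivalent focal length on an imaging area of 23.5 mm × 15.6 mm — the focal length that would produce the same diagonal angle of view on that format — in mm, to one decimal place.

Sensor diagonal = √(17.3² + 13²) = √468.2900 ≈ 21.6400 mm.
Sensor diagonal = √(23.5² + 15.6²) = √795.6100 ≈ 28.2066 mm.
Equal angle of view means equal diagonal/f ratio, so f₂ = f₁ · (diagonal₂/diagonal₁) = 31.6 × 28.2066/21.6400.
f₂ = 31.6 × 1.30344 ≈ 41.189 mm.

41.2 mm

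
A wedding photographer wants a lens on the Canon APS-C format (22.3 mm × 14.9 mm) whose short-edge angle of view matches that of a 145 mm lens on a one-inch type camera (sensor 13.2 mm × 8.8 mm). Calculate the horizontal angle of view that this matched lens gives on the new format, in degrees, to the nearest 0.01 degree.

5.20°

Equal short-edge AOV ⇒ f₂ = f₁ · 14.9/8.8 = 145 × 1.69318 ≈ 245.5114 mm.
Horizontal AOV on the new format = 2·arctan(22.3 / (2 × 245.5114)) = 2·arctan(0.04542) ≈ 5.2006°.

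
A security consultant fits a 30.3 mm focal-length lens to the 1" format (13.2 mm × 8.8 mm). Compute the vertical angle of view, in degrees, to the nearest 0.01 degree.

Angle of view α = 2·arctan(h/2f) with h = 8.8 mm and f = 30.3 mm.
h/2f = 0.14521; arctan(0.14521) ≈ 8.2624°, so α ≈ 16.5248°.

16.52°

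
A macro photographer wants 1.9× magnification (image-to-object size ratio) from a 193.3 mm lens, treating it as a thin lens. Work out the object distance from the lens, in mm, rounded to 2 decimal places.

295.04 mm

With m = dᵢ/dₒ and 1/f = 1/dₒ + 1/dᵢ, substituting dᵢ = m·dₒ gives 1/f = (1 + 1/m)/dₒ, hence dₒ = f·(1 + 1/m).
dₒ = 193.3 × (1 + 1/1.9) = 193.3 × 1.52632 ≈ 295.037 mm.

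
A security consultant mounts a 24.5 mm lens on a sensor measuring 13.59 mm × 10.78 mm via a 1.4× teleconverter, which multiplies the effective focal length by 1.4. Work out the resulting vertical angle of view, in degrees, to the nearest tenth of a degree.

17.9°

Effective focal length f = 24.5 × 1.4 = 34.3 mm.
α = 2·arctan(10.78 / (2 × 34.3)) = 2·arctan(0.15714) ≈ 17.8612°.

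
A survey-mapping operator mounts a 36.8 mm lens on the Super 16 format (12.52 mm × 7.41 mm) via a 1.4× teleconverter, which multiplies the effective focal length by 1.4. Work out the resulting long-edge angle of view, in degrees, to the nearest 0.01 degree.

13.86°

Effective focal length f = 36.8 × 1.4 = 51.52 mm.
α = 2·arctan(12.52 / (2 × 51.52)) = 2·arctan(0.12151) ≈ 13.8557°.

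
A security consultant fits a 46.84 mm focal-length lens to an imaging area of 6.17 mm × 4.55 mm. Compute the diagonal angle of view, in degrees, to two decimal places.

Sensor diagonal = √(6.17² + 4.55²) = √58.7714 ≈ 7.6663 mm.
Angle of view α = 2·arctan(d/2f) with d = 7.6663 mm and f = 46.84 mm.
d/2f = 0.08183; arctan(0.08183) ≈ 4.6783°, so α ≈ 9.3567°.

9.36°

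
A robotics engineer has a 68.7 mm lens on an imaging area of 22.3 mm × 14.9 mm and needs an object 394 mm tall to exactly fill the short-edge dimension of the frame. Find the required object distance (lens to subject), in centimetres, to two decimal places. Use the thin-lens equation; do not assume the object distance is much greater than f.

Magnification m = h/W = dᵢ/dₒ; combined with 1/f = 1/dₒ + 1/dᵢ this gives dₒ = f·(1 + W/h).
dₒ = 68.7 mm × (1 + 394/14.9) = 68.7 × 27.4430 ≈ 1885.331 mm = 188.533 cm.

188.53 cm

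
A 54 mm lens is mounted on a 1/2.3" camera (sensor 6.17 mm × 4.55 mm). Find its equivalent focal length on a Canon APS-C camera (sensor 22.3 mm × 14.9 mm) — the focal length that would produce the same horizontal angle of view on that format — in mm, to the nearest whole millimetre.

195 mm

Equal angle of view means equal width/f ratio, so f₂ = f₁ · (width₂/width₁) = 54 × 22.3/6.17.
f₂ = 54 × 3.61426 ≈ 195.170 mm.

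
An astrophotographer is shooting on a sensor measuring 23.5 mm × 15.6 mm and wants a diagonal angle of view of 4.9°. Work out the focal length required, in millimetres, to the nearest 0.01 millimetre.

329.62 mm

Sensor diagonal = √(23.5² + 15.6²) = √795.6100 ≈ 28.2066 mm.
From α = 2·arctan(d/2f) we get f = d / (2·tan(α/2)).
With d = 28.2066 mm and α/2 = 2.45°, tan(α/2) ≈ 0.04279, so f ≈ 28.2066 / 0.08557 ≈ 329.6187 mm.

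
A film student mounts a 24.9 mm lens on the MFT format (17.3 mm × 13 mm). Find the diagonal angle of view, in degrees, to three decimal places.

Sensor diagonal = √(17.3² + 13²) = √468.2900 ≈ 21.6400 mm.
Angle of view α = 2·arctan(d/2f) with d = 21.6400 mm and f = 24.9 mm.
d/2f = 0.43454; arctan(0.43454) ≈ 23.4868°, so α ≈ 46.9736°.

46.974°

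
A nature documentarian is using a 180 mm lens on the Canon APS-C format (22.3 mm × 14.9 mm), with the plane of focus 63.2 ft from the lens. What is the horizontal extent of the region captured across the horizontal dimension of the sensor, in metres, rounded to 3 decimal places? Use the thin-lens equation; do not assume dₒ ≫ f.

dₒ: 63.2 ft × 304.8 mm/ft = 19263.36 mm.
Similar triangles through the lens centre give W/dₒ = w/dᵢ; with 1/f = 1/dₒ + 1/dᵢ this gives W = w·(dₒ − f)/f.
W = 22.3 mm × (19263.4 − 180) / 180 = 22.3 × 106.0187 ≈ 2364.216 mm = 2.36422 m.

2.364 m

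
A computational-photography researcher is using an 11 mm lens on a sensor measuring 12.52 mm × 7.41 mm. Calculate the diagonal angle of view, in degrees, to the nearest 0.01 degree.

66.95°

Sensor diagonal = √(12.52² + 7.41²) = √211.6585 ≈ 14.5485 mm.
Angle of view α = 2·arctan(d/2f) with d = 14.5485 mm and f = 11 mm.
d/2f = 0.66129; arctan(0.66129) ≈ 33.4765°, so α ≈ 66.9529°.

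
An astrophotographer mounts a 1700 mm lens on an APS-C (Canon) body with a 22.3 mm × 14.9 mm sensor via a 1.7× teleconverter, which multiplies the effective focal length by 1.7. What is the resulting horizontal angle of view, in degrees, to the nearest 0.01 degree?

0.44°

Effective focal length f = 1700 × 1.7 = 2890 mm.
α = 2·arctan(22.3 / (2 × 2890)) = 2·arctan(0.00386) ≈ 0.4421°.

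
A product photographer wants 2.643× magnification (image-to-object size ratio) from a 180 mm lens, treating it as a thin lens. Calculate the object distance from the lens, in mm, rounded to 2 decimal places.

248.10 mm

With m = dᵢ/dₒ and 1/f = 1/dₒ + 1/dᵢ, substituting dᵢ = m·dₒ gives 1/f = (1 + 1/m)/dₒ, hence dₒ = f·(1 + 1/m).
dₒ = 180 × (1 + 1/2.643) = 180 × 1.37836 ≈ 248.104 mm.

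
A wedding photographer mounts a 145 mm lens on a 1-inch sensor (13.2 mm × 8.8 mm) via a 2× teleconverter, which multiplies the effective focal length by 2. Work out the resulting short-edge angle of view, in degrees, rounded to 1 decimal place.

1.7°

Effective focal length f = 145 × 2 = 290 mm.
α = 2·arctan(8.8 / (2 × 290)) = 2·arctan(0.01517) ≈ 1.7385°.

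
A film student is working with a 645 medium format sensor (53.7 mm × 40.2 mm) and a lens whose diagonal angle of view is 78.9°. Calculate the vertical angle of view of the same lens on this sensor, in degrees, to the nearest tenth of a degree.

Sensor diagonal = √(53.7² + 40.2²) = √4499.7300 ≈ 67.0800 mm.
From the diagonal AOV: f = 67.0800 / (2·tan(39.45°)) = 67.0800 / 1.64574 ≈ 40.7597 mm.
Vertical AOV = 2·arctan(40.2 / (2 × 40.7597)) = 2·arctan(0.49313) ≈ 52.4990°.

52.5°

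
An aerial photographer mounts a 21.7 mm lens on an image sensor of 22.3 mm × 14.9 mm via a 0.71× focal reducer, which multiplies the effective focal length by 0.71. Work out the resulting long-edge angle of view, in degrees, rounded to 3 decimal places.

71.786°

Effective focal length f = 21.7 × 0.71 = 15.407 mm.
α = 2·arctan(22.3 / (2 × 15.407)) = 2·arctan(0.72370) ≈ 71.7863°.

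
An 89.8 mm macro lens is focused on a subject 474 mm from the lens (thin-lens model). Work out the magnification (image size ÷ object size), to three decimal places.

Thin lens: 1/f = 1/dₒ + 1/dᵢ → 1/dᵢ = 1/89.8 − 1/474 = 0.0090262 mm⁻¹, so dᵢ ≈ 110.7892 mm.
Magnification m = dᵢ/dₒ = 110.7892/474 ≈ 0.23373.

0.234×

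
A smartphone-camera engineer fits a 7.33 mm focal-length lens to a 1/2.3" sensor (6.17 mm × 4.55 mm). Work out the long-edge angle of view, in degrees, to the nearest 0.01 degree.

45.65°

Angle of view α = 2·arctan(w/2f) with w = 6.17 mm and f = 7.33 mm.
w/2f = 0.42087; arctan(0.42087) ≈ 22.8249°, so α ≈ 45.6498°.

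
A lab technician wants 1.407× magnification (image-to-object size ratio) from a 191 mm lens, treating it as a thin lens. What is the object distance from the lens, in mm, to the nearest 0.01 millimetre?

With m = dᵢ/dₒ and 1/f = 1/dₒ + 1/dᵢ, substituting dᵢ = m·dₒ gives 1/f = (1 + 1/m)/dₒ, hence dₒ = f·(1 + 1/m).
dₒ = 191 × (1 + 1/1.407) = 191 × 1.71073 ≈ 326.750 mm.

326.75 mm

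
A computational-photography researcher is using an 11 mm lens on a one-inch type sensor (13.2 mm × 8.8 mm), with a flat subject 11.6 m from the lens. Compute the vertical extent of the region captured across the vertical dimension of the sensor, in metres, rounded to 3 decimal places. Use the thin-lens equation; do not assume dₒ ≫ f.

dₒ: 11.6 m = 11600 mm.
Similar triangles through the lens centre give W/dₒ = h/dᵢ; with 1/f = 1/dₒ + 1/dᵢ this gives W = h·(dₒ − f)/f.
W = 8.8 mm × (11600 − 11) / 11 = 8.8 × 1053.5455 ≈ 9271.200 mm = 9.2712 m.

9.271 m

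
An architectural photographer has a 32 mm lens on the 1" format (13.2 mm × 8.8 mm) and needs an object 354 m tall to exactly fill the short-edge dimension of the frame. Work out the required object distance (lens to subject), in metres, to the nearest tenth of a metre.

1287.3 m

W: 354 m = 354000 mm.
Magnification m = h/W = dᵢ/dₒ; combined with 1/f = 1/dₒ + 1/dᵢ this gives dₒ = f·(1 + W/h).
dₒ = 32 mm × (1 + 354000/8.8) = 32 × 40228.2727 ≈ 1287304.727 mm = 1287.3 m.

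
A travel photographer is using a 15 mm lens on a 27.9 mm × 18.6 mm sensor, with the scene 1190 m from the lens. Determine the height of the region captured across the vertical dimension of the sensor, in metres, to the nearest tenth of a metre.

1475.6 m

dₒ: 1190 m = 1.19e+06 mm.
Similar triangles through the lens centre give W/dₒ = h/dᵢ; with 1/f = 1/dₒ + 1/dᵢ this gives W = h·(dₒ − f)/f.
W = 18.6 mm × (1.19e+06 − 15) / 15 = 18.6 × 79332.3333 ≈ 1475581.400 mm = 1475.58 m.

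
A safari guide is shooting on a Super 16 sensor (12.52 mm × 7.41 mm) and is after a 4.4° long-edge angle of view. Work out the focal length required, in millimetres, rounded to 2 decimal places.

162.95 mm

From α = 2·arctan(w/2f) we get f = w / (2·tan(α/2)).
With w = 12.52 mm and α/2 = 2.2°, tan(α/2) ≈ 0.03842, so f ≈ 12.52 / 0.07683 ≈ 162.9524 mm.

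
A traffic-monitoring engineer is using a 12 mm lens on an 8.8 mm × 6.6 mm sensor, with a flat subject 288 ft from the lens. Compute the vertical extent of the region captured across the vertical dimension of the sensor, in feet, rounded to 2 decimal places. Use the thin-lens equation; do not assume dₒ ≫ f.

dₒ: 288 ft × 304.8 mm/ft = 87782.40 mm.
Similar triangles through the lens centre give W/dₒ = h/dᵢ; with 1/f = 1/dₒ + 1/dᵢ this gives W = h·(dₒ − f)/f.
W = 6.6 mm × (87782.4 − 12) / 12 = 6.6 × 7314.1998 ≈ 48273.718 mm = 48273.718/304.8 ft = 158.378 ft.

158.38 ft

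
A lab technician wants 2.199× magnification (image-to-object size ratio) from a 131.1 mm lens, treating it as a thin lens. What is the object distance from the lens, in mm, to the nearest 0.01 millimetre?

190.72 mm

With m = dᵢ/dₒ and 1/f = 1/dₒ + 1/dᵢ, substituting dᵢ = m·dₒ gives 1/f = (1 + 1/m)/dₒ, hence dₒ = f·(1 + 1/m).
dₒ = 131.1 × (1 + 1/2.199) = 131.1 × 1.45475 ≈ 190.718 mm.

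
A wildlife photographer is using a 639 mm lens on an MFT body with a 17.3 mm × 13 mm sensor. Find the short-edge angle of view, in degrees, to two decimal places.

1.17°

Angle of view α = 2·arctan(h/2f) with h = 13 mm and f = 639 mm.
h/2f = 0.01017; arctan(0.01017) ≈ 0.5828°, so α ≈ 1.1656°.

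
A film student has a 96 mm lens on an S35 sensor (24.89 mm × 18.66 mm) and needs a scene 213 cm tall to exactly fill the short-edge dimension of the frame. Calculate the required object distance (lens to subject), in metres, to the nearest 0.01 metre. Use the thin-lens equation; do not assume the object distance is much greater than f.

11.05 m

W: 213 cm = 2130 mm.
Magnification m = h/W = dᵢ/dₒ; combined with 1/f = 1/dₒ + 1/dᵢ this gives dₒ = f·(1 + W/h).
dₒ = 96 mm × (1 + 2130/18.66) = 96 × 115.1479 ≈ 11054.199 mm = 11.0542 m.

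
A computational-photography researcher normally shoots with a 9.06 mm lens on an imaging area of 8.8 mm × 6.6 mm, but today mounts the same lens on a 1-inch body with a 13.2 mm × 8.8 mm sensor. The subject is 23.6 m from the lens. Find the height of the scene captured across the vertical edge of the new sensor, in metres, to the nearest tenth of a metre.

22.9 m

The focal length stays 9.06 mm; the relevant sensor dimension is now h = 8.8 mm. Object distance dₒ = 23.6 m = 23600 mm.
Thin-lens field height W = h·(dₒ − f)/f = 8.8 × (23600 − 9.06)/9.06 ≈ 22913.937 mm = 22.9139 m.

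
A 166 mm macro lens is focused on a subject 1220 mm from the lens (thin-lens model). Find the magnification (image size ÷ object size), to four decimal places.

0.1575×

Thin lens: 1/f = 1/dₒ + 1/dᵢ → 1/dᵢ = 1/166 − 1/1220 = 0.0052044 mm⁻¹, so dᵢ ≈ 192.1442 mm.
Magnification m = dᵢ/dₒ = 192.1442/1220 ≈ 0.15750.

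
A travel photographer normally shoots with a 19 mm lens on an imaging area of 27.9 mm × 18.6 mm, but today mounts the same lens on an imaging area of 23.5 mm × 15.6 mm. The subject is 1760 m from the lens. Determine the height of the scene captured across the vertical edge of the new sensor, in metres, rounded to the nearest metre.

1445 m

The focal length stays 19 mm; the relevant sensor dimension is now h = 15.6 mm. Object distance dₒ = 1760 m = 1.76e+06 mm.
Thin-lens field height W = h·(dₒ − f)/f = 15.6 × (1.76e+06 − 19)/19 ≈ 1445037.032 mm = 1445.04 m.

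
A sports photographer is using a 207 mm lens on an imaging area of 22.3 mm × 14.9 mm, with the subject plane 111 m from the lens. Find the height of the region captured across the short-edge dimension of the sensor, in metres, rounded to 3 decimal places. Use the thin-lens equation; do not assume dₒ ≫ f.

7.975 m

dₒ: 111 m = 111000 mm.
Similar triangles through the lens centre give W/dₒ = h/dᵢ; with 1/f = 1/dₒ + 1/dᵢ this gives W = h·(dₒ − f)/f.
W = 14.9 mm × (111000 − 207) / 207 = 14.9 × 535.2319 ≈ 7974.955 mm = 7.97496 m.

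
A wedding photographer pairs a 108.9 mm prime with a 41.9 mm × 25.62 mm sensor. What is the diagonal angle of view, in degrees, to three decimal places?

25.414°

Sensor diagonal = √(41.9² + 25.62²) = √2411.9944 ≈ 49.1121 mm.
Angle of view α = 2·arctan(d/2f) with d = 49.1121 mm and f = 108.9 mm.
d/2f = 0.22549; arctan(0.22549) ≈ 12.7072°, so α ≈ 25.4144°.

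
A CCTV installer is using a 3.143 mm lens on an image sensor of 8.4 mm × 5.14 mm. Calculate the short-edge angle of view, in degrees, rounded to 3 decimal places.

78.545°

Angle of view α = 2·arctan(h/2f) with h = 5.14 mm and f = 3.143 mm.
h/2f = 0.81769; arctan(0.81769) ≈ 39.2725°, so α ≈ 78.5451°.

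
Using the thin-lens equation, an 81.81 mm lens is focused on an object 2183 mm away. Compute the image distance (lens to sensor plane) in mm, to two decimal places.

85.00 mm

1/dᵢ = 1/f − 1/dₒ = 1/81.81 − 1/2183 = 0.0117654 mm⁻¹.
dᵢ = 1/0.0117654 ≈ 84.9953 mm.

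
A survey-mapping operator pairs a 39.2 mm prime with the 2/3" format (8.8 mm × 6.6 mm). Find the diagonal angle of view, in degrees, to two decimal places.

15.97°

Sensor diagonal = √(8.8² + 6.6²) = √121.0000 ≈ 11.0000 mm.
Angle of view α = 2·arctan(d/2f) with d = 11.0000 mm and f = 39.2 mm.
d/2f = 0.14031; arctan(0.14031) ≈ 7.9868°, so α ≈ 15.9736°.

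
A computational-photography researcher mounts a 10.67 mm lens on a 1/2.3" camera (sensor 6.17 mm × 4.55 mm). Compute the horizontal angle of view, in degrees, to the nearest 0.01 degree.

32.25°

Angle of view α = 2·arctan(w/2f) with w = 6.17 mm and f = 10.67 mm.
w/2f = 0.28913; arctan(0.28913) ≈ 16.1261°, so α ≈ 32.2522°.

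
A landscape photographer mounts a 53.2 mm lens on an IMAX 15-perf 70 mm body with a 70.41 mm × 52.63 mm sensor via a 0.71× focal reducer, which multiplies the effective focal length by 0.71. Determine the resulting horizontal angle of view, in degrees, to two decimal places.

85.97°

Effective focal length f = 53.2 × 0.71 = 37.772 mm.
α = 2·arctan(70.41 / (2 × 37.772)) = 2·arctan(0.93204) ≈ 85.9708°.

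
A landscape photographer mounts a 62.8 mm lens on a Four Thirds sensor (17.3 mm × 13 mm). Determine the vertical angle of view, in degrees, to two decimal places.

11.82°

Angle of view α = 2·arctan(h/2f) with h = 13 mm and f = 62.8 mm.
h/2f = 0.10350; arctan(0.10350) ≈ 5.9093°, so α ≈ 11.8185°.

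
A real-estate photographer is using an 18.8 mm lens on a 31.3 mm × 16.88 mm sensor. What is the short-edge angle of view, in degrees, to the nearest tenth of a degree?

48.4°

Angle of view α = 2·arctan(h/2f) with h = 16.88 mm and f = 18.8 mm.
h/2f = 0.44894; arctan(0.44894) ≈ 24.1770°, so α ≈ 48.3541°.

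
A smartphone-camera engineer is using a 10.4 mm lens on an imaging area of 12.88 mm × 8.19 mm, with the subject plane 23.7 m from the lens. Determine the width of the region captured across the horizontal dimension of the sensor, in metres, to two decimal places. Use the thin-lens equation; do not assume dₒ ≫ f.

29.34 m

dₒ: 23.7 m = 23700 mm.
Similar triangles through the lens centre give W/dₒ = w/dᵢ; with 1/f = 1/dₒ + 1/dᵢ this gives W = w·(dₒ − f)/f.
W = 12.88 mm × (23700 − 10.4) / 10.4 = 12.88 × 2277.8462 ≈ 29338.658 mm = 29.3387 m.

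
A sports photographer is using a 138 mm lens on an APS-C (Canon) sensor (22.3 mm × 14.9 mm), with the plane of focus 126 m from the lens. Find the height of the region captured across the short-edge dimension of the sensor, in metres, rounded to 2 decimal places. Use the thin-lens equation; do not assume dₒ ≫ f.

13.59 m

dₒ: 126 m = 126000 mm.
Similar triangles through the lens centre give W/dₒ = h/dᵢ; with 1/f = 1/dₒ + 1/dᵢ this gives W = h·(dₒ − f)/f.
W = 14.9 mm × (126000 − 138) / 138 = 14.9 × 912.0435 ≈ 13589.448 mm = 13.5894 m.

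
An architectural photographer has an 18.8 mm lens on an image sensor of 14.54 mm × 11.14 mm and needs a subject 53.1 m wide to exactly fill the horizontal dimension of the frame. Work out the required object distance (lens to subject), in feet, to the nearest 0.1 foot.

225.3 ft

W: 53.1 m = 53100 mm.
Magnification m = w/W = dᵢ/dₒ; combined with 1/f = 1/dₒ + 1/dᵢ this gives dₒ = f·(1 + W/w).
dₒ = 18.8 mm × (1 + 53100/14.54) = 18.8 × 3652.9945 ≈ 68676.297 mm = 68676.297/304.8 ft = 225.316 ft.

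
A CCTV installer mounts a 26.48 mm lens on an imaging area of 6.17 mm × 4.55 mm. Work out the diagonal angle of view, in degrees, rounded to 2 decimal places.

16.47°

Sensor diagonal = √(6.17² + 4.55²) = √58.7714 ≈ 7.6663 mm.
Angle of view α = 2·arctan(d/2f) with d = 7.6663 mm and f = 26.48 mm.
d/2f = 0.14476; arctan(0.14476) ≈ 8.2367°, so α ≈ 16.4733°.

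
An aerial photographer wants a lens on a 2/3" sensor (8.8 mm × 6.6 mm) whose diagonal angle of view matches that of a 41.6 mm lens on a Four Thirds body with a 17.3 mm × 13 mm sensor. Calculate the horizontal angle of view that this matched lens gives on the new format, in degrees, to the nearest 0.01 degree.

23.51°

Sensor diagonal = √(17.3² + 13²) = √468.2900 ≈ 21.6400 mm.
Sensor diagonal = √(8.8² + 6.6²) = √121.0000 ≈ 11.0000 mm.
Equal diagonal AOV ⇒ f₂ = f₁ · 11.0000/21.6400 = 41.6 × 0.50832 ≈ 21.1460 mm.
Horizontal AOV on the new format = 2·arctan(8.8 / (2 × 21.1460)) = 2·arctan(0.20808) ≈ 23.5084°.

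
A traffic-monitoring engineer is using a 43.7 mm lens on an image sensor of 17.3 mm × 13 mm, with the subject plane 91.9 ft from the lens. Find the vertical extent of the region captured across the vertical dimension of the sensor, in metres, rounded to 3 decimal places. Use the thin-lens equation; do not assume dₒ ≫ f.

dₒ: 91.9 ft × 304.8 mm/ft = 28011.12 mm.
Similar triangles through the lens centre give W/dₒ = h/dᵢ; with 1/f = 1/dₒ + 1/dᵢ this gives W = h·(dₒ − f)/f.
W = 13 mm × (28011.1 − 43.7) / 43.7 = 13 × 639.9867 ≈ 8319.827 mm = 8.31983 m.

8.320 m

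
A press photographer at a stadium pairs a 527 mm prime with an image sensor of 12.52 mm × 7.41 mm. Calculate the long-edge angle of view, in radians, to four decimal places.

Angle of view α = 2·arctan(w/2f) with w = 12.52 mm and f = 527 mm.
w/2f = 0.01188; arctan(0.01188) ≈ 0.0119 rad, so α ≈ 0.0238 rad.

0.0238 rad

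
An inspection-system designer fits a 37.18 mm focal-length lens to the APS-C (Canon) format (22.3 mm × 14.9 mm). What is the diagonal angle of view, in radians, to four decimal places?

0.6923 rad

Sensor diagonal = √(22.3² + 14.9²) = √719.3000 ≈ 26.8198 mm.
Angle of view α = 2·arctan(d/2f) with d = 26.8198 mm and f = 37.18 mm.
d/2f = 0.36067; arctan(0.36067) ≈ 0.3462 rad, so α ≈ 0.6923 rad.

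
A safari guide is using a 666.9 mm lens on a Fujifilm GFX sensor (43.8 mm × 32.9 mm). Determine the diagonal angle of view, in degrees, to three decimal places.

4.704°

Sensor diagonal = √(43.8² + 32.9²) = √3000.8500 ≈ 54.7800 mm.
Angle of view α = 2·arctan(d/2f) with d = 54.7800 mm and f = 666.9 mm.
d/2f = 0.04107; arctan(0.04107) ≈ 2.3519°, so α ≈ 4.7037°.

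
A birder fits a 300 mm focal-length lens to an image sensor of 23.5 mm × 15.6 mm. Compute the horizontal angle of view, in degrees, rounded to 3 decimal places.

Angle of view α = 2·arctan(w/2f) with w = 23.5 mm and f = 300 mm.
w/2f = 0.03917; arctan(0.03917) ≈ 2.2429°, so α ≈ 4.4859°.

4.486°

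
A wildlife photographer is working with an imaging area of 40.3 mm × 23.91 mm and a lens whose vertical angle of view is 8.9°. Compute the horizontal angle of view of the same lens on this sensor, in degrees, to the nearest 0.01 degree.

14.95°

From the vertical AOV: f = 23.91 / (2·tan(4.45°)) = 23.91 / 0.15565 ≈ 153.6164 mm.
Horizontal AOV = 2·arctan(40.3 / (2 × 153.6164)) = 2·arctan(0.13117) ≈ 14.9457°.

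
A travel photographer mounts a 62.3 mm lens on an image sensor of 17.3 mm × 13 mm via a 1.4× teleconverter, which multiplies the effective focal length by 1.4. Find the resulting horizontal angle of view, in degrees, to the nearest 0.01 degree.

Effective focal length f = 62.3 × 1.4 = 87.22 mm.
α = 2·arctan(17.3 / (2 × 87.22)) = 2·arctan(0.09917) ≈ 11.3275°.

11.33°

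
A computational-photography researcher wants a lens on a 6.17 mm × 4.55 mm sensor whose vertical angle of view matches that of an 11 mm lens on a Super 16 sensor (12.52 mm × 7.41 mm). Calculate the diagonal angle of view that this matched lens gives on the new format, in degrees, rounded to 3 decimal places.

59.150°

Equal vertical AOV ⇒ f₂ = f₁ · 4.55/7.41 = 11 × 0.61404 ≈ 6.7544 mm.
Sensor diagonal = √(6.17² + 4.55²) = √58.7714 ≈ 7.6663 mm.
Diagonal AOV on the new format = 2·arctan(7.6663 / (2 × 6.7544)) = 2·arctan(0.56750) ≈ 59.1500°.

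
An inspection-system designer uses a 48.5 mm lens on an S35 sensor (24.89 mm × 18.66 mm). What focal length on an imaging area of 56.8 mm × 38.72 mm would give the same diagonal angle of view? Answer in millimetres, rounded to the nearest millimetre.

Sensor diagonal = √(24.89² + 18.66²) = √967.7077 ≈ 31.1080 mm.
Sensor diagonal = √(56.8² + 38.72²) = √4725.4784 ≈ 68.7421 mm.
Equal angle of view means equal diagonal/f ratio, so f₂ = f₁ · (diagonal₂/diagonal₁) = 48.5 × 68.7421/31.1080.
f₂ = 48.5 × 2.20979 ≈ 107.175 mm.

107 mm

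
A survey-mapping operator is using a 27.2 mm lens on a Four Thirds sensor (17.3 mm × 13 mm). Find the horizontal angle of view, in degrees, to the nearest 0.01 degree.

Angle of view α = 2·arctan(w/2f) with w = 17.3 mm and f = 27.2 mm.
w/2f = 0.31801; arctan(0.31801) ≈ 17.6414°, so α ≈ 35.2829°.

35.28°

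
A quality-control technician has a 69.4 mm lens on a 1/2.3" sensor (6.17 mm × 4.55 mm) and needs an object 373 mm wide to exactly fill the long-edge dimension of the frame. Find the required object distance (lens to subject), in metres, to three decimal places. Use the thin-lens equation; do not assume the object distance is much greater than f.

Magnification m = w/W = dᵢ/dₒ; combined with 1/f = 1/dₒ + 1/dᵢ this gives dₒ = f·(1 + W/w).
dₒ = 69.4 mm × (1 + 373/6.17) = 69.4 × 61.4538 ≈ 4264.894 mm = 4.26489 m.

4.265 m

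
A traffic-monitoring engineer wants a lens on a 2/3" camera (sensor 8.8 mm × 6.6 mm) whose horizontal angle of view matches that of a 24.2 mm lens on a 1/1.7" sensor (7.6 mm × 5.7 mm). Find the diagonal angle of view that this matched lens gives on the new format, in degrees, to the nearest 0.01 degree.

22.21°

Equal horizontal AOV ⇒ f₂ = f₁ · 8.8/7.6 = 24.2 × 1.15789 ≈ 28.0211 mm.
Sensor diagonal = √(8.8² + 6.6²) = √121.0000 ≈ 11.0000 mm.
Diagonal AOV on the new format = 2·arctan(11.0000 / (2 × 28.0211)) = 2·arctan(0.19628) ≈ 22.2098°.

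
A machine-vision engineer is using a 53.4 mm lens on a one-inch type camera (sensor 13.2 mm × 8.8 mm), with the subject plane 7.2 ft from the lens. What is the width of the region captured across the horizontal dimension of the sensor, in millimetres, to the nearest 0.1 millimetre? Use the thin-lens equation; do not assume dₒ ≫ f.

529.3 mm

dₒ: 7.2 ft × 304.8 mm/ft = 2194.56 mm.
Similar triangles through the lens centre give W/dₒ = w/dᵢ; with 1/f = 1/dₒ + 1/dᵢ this gives W = w·(dₒ − f)/f.
W = 13.2 mm × (2194.56 − 53.4) / 53.4 = 13.2 × 40.0966 ≈ 529.275 mm.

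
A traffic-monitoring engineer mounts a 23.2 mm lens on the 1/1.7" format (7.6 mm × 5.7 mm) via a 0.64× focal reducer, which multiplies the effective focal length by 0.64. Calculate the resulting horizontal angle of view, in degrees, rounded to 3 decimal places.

28.711°

Effective focal length f = 23.2 × 0.64 = 14.848 mm.
α = 2·arctan(7.6 / (2 × 14.848)) = 2·arctan(0.25593) ≈ 28.7108°.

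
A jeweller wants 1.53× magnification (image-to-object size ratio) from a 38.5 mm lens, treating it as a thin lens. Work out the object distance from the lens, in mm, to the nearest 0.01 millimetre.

63.66 mm

With m = dᵢ/dₒ and 1/f = 1/dₒ + 1/dᵢ, substituting dᵢ = m·dₒ gives 1/f = (1 + 1/m)/dₒ, hence dₒ = f·(1 + 1/m).
dₒ = 38.5 × (1 + 1/1.53) = 38.5 × 1.65359 ≈ 63.663 mm.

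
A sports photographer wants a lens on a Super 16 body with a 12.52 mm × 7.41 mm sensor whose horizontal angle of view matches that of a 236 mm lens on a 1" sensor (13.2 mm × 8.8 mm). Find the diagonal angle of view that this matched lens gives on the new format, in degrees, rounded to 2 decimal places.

3.72°

Equal horizontal AOV ⇒ f₂ = f₁ · 12.52/13.2 = 236 × 0.94848 ≈ 223.8424 mm.
Sensor diagonal = √(12.52² + 7.41²) = √211.6585 ≈ 14.5485 mm.
Diagonal AOV on the new format = 2·arctan(14.5485 / (2 × 223.8424)) = 2·arctan(0.03250) ≈ 3.7226°.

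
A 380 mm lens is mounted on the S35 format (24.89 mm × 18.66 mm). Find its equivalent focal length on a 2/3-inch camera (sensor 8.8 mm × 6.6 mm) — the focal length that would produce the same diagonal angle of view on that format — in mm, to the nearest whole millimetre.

Sensor diagonal = √(24.89² + 18.66²) = √967.7077 ≈ 31.1080 mm.
Sensor diagonal = √(8.8² + 6.6²) = √121.0000 ≈ 11.0000 mm.
Equal angle of view means equal diagonal/f ratio, so f₂ = f₁ · (diagonal₂/diagonal₁) = 380 × 11.0000/31.1080.
f₂ = 380 × 0.35361 ≈ 134.371 mm.

134 mm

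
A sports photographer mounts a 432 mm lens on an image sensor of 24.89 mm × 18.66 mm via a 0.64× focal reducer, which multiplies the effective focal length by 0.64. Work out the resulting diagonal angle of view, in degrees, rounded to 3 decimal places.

Effective focal length f = 432 × 0.64 = 276.48 mm.
Sensor diagonal = √(24.89² + 18.66²) = √967.7077 ≈ 31.1080 mm.
α = 2·arctan(31.108 / (2 × 276.48)) = 2·arctan(0.05626) ≈ 6.4398°.

6.440°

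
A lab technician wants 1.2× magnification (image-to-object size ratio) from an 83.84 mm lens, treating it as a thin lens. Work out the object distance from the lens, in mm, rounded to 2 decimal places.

With m = dᵢ/dₒ and 1/f = 1/dₒ + 1/dᵢ, substituting dᵢ = m·dₒ gives 1/f = (1 + 1/m)/dₒ, hence dₒ = f·(1 + 1/m).
dₒ = 83.84 × (1 + 1/1.2) = 83.84 × 1.83333 ≈ 153.707 mm.

153.71 mm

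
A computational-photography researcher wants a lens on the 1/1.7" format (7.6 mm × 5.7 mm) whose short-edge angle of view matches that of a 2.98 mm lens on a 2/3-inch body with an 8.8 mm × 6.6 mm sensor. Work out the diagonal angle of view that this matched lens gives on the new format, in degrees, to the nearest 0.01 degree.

123.10°

Equal short-edge AOV ⇒ f₂ = f₁ · 5.7/6.6 = 2.98 × 0.86364 ≈ 2.5736 mm.
Sensor diagonal = √(7.6² + 5.7²) = √90.2500 ≈ 9.5000 mm.
Diagonal AOV on the new format = 2·arctan(9.5000 / (2 × 2.5736)) = 2·arctan(1.84564) ≈ 123.1007°.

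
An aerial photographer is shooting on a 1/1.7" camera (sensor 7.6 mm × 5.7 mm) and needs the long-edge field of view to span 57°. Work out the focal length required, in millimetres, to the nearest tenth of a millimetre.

7.0 mm

From α = 2·arctan(w/2f) we get f = w / (2·tan(α/2)).
With w = 7.6 mm and α/2 = 28.5°, tan(α/2) ≈ 0.54296, so f ≈ 7.6 / 1.08591 ≈ 6.9987 mm.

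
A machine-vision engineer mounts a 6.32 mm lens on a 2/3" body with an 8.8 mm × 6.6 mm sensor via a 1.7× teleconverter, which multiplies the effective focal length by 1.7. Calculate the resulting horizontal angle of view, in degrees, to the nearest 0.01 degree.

Effective focal length f = 6.32 × 1.7 = 10.744 mm.
α = 2·arctan(8.8 / (2 × 10.744)) = 2·arctan(0.40953) ≈ 44.5412°.

44.54°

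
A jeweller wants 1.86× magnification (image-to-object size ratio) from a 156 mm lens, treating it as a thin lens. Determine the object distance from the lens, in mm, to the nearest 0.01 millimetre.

239.87 mm

With m = dᵢ/dₒ and 1/f = 1/dₒ + 1/dᵢ, substituting dᵢ = m·dₒ gives 1/f = (1 + 1/m)/dₒ, hence dₒ = f·(1 + 1/m).
dₒ = 156 × (1 + 1/1.86) = 156 × 1.53763 ≈ 239.871 mm.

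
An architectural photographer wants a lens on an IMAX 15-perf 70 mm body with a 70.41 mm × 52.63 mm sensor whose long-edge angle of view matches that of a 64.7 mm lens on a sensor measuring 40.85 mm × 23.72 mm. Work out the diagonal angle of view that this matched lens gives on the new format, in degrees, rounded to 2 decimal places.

43.02°

Equal long-edge AOV ⇒ f₂ = f₁ · 70.41/40.85 = 64.7 × 1.72362 ≈ 111.5184 mm.
Sensor diagonal = √(70.41² + 52.63²) = √7727.4850 ≈ 87.9061 mm.
Diagonal AOV on the new format = 2·arctan(87.9061 / (2 × 111.5184)) = 2·arctan(0.39413) ≈ 43.0220°.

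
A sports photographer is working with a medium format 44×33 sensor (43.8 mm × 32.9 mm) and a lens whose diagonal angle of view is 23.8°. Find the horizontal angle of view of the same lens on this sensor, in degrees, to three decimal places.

19.128°

Sensor diagonal = √(43.8² + 32.9²) = √3000.8500 ≈ 54.7800 mm.
From the diagonal AOV: f = 54.7800 / (2·tan(11.9°)) = 54.7800 / 0.42147 ≈ 129.9749 mm.
Horizontal AOV = 2·arctan(43.8 / (2 × 129.9749)) = 2·arctan(0.16849) ≈ 19.1283°.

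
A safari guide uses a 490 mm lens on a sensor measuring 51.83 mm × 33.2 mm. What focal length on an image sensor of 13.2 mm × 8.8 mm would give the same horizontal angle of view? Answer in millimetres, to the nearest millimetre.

Equal angle of view means equal width/f ratio, so f₂ = f₁ · (width₂/width₁) = 490 × 13.2/51.83.
f₂ = 490 × 0.25468 ≈ 124.793 mm.

125 mm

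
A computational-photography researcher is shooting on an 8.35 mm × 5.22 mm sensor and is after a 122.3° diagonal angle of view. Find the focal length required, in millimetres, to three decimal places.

2.712 mm

Sensor diagonal = √(8.35² + 5.22²) = √96.9709 ≈ 9.8474 mm.
From α = 2·arctan(d/2f) we get f = d / (2·tan(α/2)).
With d = 9.8474 mm and α/2 = 61.15°, tan(α/2) ≈ 1.81524, so f ≈ 9.8474 / 3.63048 ≈ 2.7124 mm.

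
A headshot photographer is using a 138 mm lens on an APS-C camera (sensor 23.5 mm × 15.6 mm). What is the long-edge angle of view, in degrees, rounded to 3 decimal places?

9.733°

Angle of view α = 2·arctan(w/2f) with w = 23.5 mm and f = 138 mm.
w/2f = 0.08514; arctan(0.08514) ≈ 4.8667°, so α ≈ 9.7334°.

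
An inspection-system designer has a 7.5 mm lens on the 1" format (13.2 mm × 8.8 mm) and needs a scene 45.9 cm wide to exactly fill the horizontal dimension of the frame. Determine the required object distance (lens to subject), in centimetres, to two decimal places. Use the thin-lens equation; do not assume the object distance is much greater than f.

W: 45.9 cm = 459 mm.
Magnification m = w/W = dᵢ/dₒ; combined with 1/f = 1/dₒ + 1/dᵢ this gives dₒ = f·(1 + W/w).
dₒ = 7.5 mm × (1 + 459/13.2) = 7.5 × 35.7727 ≈ 268.295 mm = 26.8295 cm.

26.83 cm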